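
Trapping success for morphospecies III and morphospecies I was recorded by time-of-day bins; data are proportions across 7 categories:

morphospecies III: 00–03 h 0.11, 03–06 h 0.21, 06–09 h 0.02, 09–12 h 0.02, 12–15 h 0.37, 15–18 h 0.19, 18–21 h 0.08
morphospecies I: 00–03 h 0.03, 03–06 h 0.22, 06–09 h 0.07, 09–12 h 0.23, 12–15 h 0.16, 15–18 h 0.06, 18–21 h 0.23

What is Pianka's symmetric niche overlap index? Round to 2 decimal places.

0.68

Σ p₁ᵢp₂ᵢ = 0.0033 + 0.0462 + 0.0014 + 0.0046 + 0.0592 + 0.0114 + 0.0184 = 0.1445
Σp_1ᵢ² = 0.11² + 0.21² + 0.02² + 0.02² + 0.37² + 0.19² + 0.08² = 0.0121 + 0.0441 + 0.0004 + 0.0004 + 0.1369 + 0.0361 + 0.0064 = 0.2364
Σp_2ᵢ² = 0.03² + 0.22² + 0.07² + 0.23² + 0.16² + 0.06² + 0.23² = 0.0009 + 0.0484 + 0.0049 + 0.0529 + 0.0256 + 0.0036 + 0.0529 = 0.1892
O = 0.1445 / √(0.2364 × 0.1892) = 0.1445 / 0.21149 = 0.6832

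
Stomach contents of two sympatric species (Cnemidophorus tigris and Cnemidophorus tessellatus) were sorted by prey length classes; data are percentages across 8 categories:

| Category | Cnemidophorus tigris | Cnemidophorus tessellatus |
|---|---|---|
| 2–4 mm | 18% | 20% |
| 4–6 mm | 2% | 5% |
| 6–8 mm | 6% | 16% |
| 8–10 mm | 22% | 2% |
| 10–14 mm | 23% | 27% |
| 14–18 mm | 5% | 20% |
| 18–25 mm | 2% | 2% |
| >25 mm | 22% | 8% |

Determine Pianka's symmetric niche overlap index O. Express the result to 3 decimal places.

Convert percentages to proportions (divide by 100).
Σ p₁ᵢp₂ᵢ = 0.0360 + 0.0010 + 0.0096 + 0.0044 + 0.0621 + 0.0100 + 0.0004 + 0.0176 = 0.1411
Σp_1ᵢ² = 0.18² + 0.02² + 0.06² + 0.22² + 0.23² + 0.05² + 0.02² + 0.22² = 0.0324 + 0.0004 + 0.0036 + 0.0484 + 0.0529 + 0.0025 + 0.0004 + 0.0484 = 0.1890
Σp_2ᵢ² = 0.20² + 0.05² + 0.16² + 0.02² + 0.27² + 0.20² + 0.02² + 0.08² = 0.0400 + 0.0025 + 0.0256 + 0.0004 + 0.0729 + 0.0400 + 0.0004 + 0.0064 = 0.1882
O = 0.1411 / √(0.1890 × 0.1882) = 0.1411 / 0.188600 = 0.74814

0.748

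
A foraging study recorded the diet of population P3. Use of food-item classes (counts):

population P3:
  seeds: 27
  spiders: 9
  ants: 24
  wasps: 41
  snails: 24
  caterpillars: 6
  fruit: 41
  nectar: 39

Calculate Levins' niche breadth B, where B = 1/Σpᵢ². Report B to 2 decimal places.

6.47

Proportions for population P3 (n=211): 27/211=0.1280, 9/211=0.0427, 24/211=0.1137, 41/211=0.1943, 24/211=0.1137, 6/211=0.0284, 41/211=0.1943, 39/211=0.1848
Σpᵢ² = 0.1280² + 0.0427² + 0.1137² + 0.1943² + 0.1137² + 0.0284² + 0.1943² + 0.1848² = 0.016384 + 0.001823 + 0.012928 + 0.037752 + 0.012928 + 0.000807 + 0.037752 + 0.034151 = 0.154525
B = 1 / 0.154525 = 6.4714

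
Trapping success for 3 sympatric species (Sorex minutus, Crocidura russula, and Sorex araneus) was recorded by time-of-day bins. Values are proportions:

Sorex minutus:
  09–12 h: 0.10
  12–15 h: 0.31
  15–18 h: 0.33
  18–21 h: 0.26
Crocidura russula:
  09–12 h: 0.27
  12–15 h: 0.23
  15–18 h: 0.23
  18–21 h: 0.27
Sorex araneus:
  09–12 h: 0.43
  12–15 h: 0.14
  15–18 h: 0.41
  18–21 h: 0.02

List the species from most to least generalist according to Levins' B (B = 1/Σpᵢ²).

Crocidura russula > Sorex minutus > Sorex araneus

Σp_minuᵢ² = 0.10² + 0.31² + 0.33² + 0.26² = 0.0100 + 0.0961 + 0.1089 + 0.0676 = 0.2826
B_minu = 1 / 0.2826 = 3.5386
Σp_russᵢ² = 0.27² + 0.23² + 0.23² + 0.27² = 0.0729 + 0.0529 + 0.0529 + 0.0729 = 0.2516
B_russ = 1 / 0.2516 = 3.9746
Σp_aranᵢ² = 0.43² + 0.14² + 0.41² + 0.02² = 0.1849 + 0.0196 + 0.1681 + 0.0004 = 0.3730
B_aran = 1 / 0.3730 = 2.6810
Ranking by B (broadest → narrowest): Crocidura russula (3.97) > Sorex minutus (3.54) > Sorex araneus (2.68)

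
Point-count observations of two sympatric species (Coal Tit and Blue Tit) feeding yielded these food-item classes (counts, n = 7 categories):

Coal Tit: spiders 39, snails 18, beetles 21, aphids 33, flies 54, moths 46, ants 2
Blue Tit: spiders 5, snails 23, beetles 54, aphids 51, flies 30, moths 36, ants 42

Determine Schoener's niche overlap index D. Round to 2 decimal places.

0.64

Proportions for Coal Tit (n=213): 39/213=0.1831, 18/213=0.0845, 21/213=0.0986, 33/213=0.1549, 54/213=0.2535, 46/213=0.2160, 2/213=0.0094
Proportions for Blue Tit (n=241): 5/241=0.0207, 23/241=0.0954, 54/241=0.2241, 51/241=0.2116, 30/241=0.1245, 36/241=0.1494, 42/241=0.1743
Σ|p₁ᵢ − p₂ᵢ| = 0.1624 + 0.0109 + 0.1255 + 0.0567 + 0.1290 + 0.0666 + 0.1649 = 0.7160
D = 1 − ½ × 0.7160 = 1 − 0.35800 = 0.64200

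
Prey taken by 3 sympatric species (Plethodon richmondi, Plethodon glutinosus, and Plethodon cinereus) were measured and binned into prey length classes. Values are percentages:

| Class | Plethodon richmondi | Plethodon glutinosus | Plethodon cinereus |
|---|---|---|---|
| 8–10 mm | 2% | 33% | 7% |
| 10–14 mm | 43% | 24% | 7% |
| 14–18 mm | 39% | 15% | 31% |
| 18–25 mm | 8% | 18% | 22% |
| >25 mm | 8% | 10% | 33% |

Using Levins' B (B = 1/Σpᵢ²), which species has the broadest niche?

Convert percentages to proportions (divide by 100).
Σp_richᵢ² = 0.02² + 0.43² + 0.39² + 0.08² + 0.08² = 0.0004 + 0.1849 + 0.1521 + 0.0064 + 0.0064 = 0.3502
B_rich = 1 / 0.3502 = 2.8555
Σp_glutᵢ² = 0.33² + 0.24² + 0.15² + 0.18² + 0.10² = 0.1089 + 0.0576 + 0.0225 + 0.0324 + 0.0100 = 0.2314
B_glut = 1 / 0.2314 = 4.3215
Σp_cineᵢ² = 0.07² + 0.07² + 0.31² + 0.22² + 0.33² = 0.0049 + 0.0049 + 0.0961 + 0.0484 + 0.1089 = 0.2632
B_cine = 1 / 0.2632 = 3.7994
Highest B → broadest niche (most generalist): Plethodon glutinosus (B = 4.32).

Plethodon glutinosus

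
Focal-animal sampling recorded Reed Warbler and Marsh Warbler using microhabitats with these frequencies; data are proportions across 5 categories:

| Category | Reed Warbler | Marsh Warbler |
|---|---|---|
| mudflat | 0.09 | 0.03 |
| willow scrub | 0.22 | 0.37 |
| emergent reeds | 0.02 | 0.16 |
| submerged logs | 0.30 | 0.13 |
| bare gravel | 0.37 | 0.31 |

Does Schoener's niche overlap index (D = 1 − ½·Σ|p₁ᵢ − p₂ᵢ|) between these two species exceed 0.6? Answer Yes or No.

Σ|p₁ᵢ − p₂ᵢ| = 0.06 + 0.15 + 0.14 + 0.17 + 0.06 = 0.58
D = 1 − ½ × 0.58 = 1 − 0.290 = 0.7100
D = 0.7100 > 0.6 → Yes.

Yes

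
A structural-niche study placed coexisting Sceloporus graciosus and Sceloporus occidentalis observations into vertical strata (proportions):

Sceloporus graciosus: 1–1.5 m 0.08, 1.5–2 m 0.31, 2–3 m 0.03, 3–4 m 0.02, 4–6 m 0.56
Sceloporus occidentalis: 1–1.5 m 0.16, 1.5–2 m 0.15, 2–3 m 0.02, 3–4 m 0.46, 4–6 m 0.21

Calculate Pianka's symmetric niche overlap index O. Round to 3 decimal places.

Σ p₁ᵢp₂ᵢ = 0.0128 + 0.0465 + 0.0006 + 0.0092 + 0.1176 = 0.1867
Σp_1ᵢ² = 0.08² + 0.31² + 0.03² + 0.02² + 0.56² = 0.0064 + 0.0961 + 0.0009 + 0.0004 + 0.3136 = 0.4174
Σp_2ᵢ² = 0.16² + 0.15² + 0.02² + 0.46² + 0.21² = 0.0256 + 0.0225 + 0.0004 + 0.2116 + 0.0441 = 0.3042
O = 0.1867 / √(0.4174 × 0.3042) = 0.1867 / 0.356333 = 0.52395

0.524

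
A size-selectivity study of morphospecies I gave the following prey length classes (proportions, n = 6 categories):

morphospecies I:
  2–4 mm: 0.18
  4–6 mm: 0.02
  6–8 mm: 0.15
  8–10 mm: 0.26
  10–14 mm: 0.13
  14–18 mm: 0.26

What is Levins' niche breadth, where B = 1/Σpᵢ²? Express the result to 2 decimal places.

Σpᵢ² = 0.18² + 0.02² + 0.15² + 0.26² + 0.13² + 0.26² = 0.0324 + 0.0004 + 0.0225 + 0.0676 + 0.0169 + 0.0676 = 0.2074
B = 1 / 0.2074 = 4.8216

4.82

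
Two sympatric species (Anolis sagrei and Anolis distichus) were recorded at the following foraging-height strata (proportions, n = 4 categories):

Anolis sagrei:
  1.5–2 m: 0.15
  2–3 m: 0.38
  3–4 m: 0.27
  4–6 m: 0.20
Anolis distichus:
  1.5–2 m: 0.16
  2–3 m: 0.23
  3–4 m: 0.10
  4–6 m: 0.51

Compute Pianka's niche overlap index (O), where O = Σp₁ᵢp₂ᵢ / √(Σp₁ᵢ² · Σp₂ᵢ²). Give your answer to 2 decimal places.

0.77

Σ p₁ᵢp₂ᵢ = 0.0240 + 0.0874 + 0.0270 + 0.1020 = 0.2404
Σp_1ᵢ² = 0.15² + 0.38² + 0.27² + 0.20² = 0.0225 + 0.1444 + 0.0729 + 0.0400 = 0.2798
Σp_2ᵢ² = 0.16² + 0.23² + 0.10² + 0.51² = 0.0256 + 0.0529 + 0.0100 + 0.2601 = 0.3486
O = 0.2404 / √(0.2798 × 0.3486) = 0.2404 / 0.31231 = 0.7697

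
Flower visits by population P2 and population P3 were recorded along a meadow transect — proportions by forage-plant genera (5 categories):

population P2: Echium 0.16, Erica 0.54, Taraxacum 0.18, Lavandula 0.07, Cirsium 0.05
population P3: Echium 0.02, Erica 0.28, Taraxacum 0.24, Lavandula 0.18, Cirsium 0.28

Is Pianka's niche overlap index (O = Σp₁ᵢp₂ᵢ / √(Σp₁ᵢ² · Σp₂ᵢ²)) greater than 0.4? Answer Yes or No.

Yes

Σ p₁ᵢp₂ᵢ = 0.0032 + 0.1512 + 0.0432 + 0.0126 + 0.0140 = 0.2242
Σp_1ᵢ² = 0.16² + 0.54² + 0.18² + 0.07² + 0.05² = 0.0256 + 0.2916 + 0.0324 + 0.0049 + 0.0025 = 0.3570
Σp_2ᵢ² = 0.02² + 0.28² + 0.24² + 0.18² + 0.28² = 0.0004 + 0.0784 + 0.0576 + 0.0324 + 0.0784 = 0.2472
O = 0.2242 / √(0.3570 × 0.2472) = 0.2242 / 0.29707 = 0.7547
O = 0.7547 > 0.4 → Yes.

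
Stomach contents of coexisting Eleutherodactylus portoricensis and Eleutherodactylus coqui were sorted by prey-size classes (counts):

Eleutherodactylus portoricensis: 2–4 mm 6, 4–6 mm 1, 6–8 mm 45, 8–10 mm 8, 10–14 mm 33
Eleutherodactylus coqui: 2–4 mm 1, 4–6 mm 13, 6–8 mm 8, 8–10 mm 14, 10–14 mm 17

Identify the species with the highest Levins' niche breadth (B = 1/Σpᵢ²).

Proportions for Eleutherodactylus portoricensis (n=93): 6/93=0.0645, 1/93=0.0108, 45/93=0.4839, 8/93=0.0860, 33/93=0.3548
Proportions for Eleutherodactylus coqui (n=53): 1/53=0.0189, 13/53=0.2453, 8/53=0.1509, 14/53=0.2642, 17/53=0.3208
Σp_portᵢ² = 0.0645² + 0.0108² + 0.4839² + 0.0860² + 0.3548² = 0.004160 + 0.000117 + 0.234159 + 0.007396 + 0.125883 = 0.371715
B_port = 1 / 0.371715 = 2.6902
Σp_coquᵢ² = 0.0189² + 0.2453² + 0.1509² + 0.2642² + 0.3208² = 0.000357 + 0.060172 + 0.022771 + 0.069802 + 0.102913 = 0.256015
B_coqu = 1 / 0.256015 = 3.9060
Highest B → broadest niche (most generalist): Eleutherodactylus coqui (B = 3.91).

Eleutherodactylus coqui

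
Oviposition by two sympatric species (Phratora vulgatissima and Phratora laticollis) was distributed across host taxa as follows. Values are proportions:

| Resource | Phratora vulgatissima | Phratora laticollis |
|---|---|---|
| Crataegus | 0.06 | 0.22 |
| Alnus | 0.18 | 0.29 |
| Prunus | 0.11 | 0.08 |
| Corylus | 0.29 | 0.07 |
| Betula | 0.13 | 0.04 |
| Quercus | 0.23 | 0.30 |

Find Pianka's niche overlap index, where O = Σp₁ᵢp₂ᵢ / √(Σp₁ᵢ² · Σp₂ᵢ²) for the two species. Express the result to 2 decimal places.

Σ p₁ᵢp₂ᵢ = 0.0132 + 0.0522 + 0.0088 + 0.0203 + 0.0052 + 0.0690 = 0.1687
Σp_1ᵢ² = 0.06² + 0.18² + 0.11² + 0.29² + 0.13² + 0.23² = 0.0036 + 0.0324 + 0.0121 + 0.0841 + 0.0169 + 0.0529 = 0.2020
Σp_2ᵢ² = 0.22² + 0.29² + 0.08² + 0.07² + 0.04² + 0.30² = 0.0484 + 0.0841 + 0.0064 + 0.0049 + 0.0016 + 0.0900 = 0.2354
O = 0.1687 / √(0.2020 × 0.2354) = 0.1687 / 0.21806 = 0.7736

0.77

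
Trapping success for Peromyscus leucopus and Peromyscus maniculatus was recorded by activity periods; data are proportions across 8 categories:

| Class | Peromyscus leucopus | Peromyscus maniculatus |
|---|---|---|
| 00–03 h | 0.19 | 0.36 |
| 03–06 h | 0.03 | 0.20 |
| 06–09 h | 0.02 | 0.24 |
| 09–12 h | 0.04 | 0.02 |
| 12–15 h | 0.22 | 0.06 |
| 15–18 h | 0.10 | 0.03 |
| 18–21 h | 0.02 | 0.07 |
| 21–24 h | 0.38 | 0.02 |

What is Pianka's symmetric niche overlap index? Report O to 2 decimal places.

Σ p₁ᵢp₂ᵢ = 0.0684 + 0.0060 + 0.0048 + 0.0008 + 0.0132 + 0.0030 + 0.0014 + 0.0076 = 0.1052
Σp_1ᵢ² = 0.19² + 0.03² + 0.02² + 0.04² + 0.22² + 0.10² + 0.02² + 0.38² = 0.0361 + 0.0009 + 0.0004 + 0.0016 + 0.0484 + 0.0100 + 0.0004 + 0.1444 = 0.2422
Σp_2ᵢ² = 0.36² + 0.20² + 0.24² + 0.02² + 0.06² + 0.03² + 0.07² + 0.02² = 0.1296 + 0.0400 + 0.0576 + 0.0004 + 0.0036 + 0.0009 + 0.0049 + 0.0004 = 0.2374
O = 0.1052 / √(0.2422 × 0.2374) = 0.1052 / 0.23979 = 0.4387

0.44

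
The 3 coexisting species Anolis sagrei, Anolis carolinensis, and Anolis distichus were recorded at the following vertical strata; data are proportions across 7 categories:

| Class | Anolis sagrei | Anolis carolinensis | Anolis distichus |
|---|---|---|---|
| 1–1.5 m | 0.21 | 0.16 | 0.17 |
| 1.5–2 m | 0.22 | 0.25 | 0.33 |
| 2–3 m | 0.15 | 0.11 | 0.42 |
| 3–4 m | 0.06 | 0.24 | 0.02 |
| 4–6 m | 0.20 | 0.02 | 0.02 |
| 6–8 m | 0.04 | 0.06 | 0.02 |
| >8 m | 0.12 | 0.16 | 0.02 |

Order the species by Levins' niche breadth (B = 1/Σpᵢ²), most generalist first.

Σp_sagrᵢ² = 0.21² + 0.22² + 0.15² + 0.06² + 0.20² + 0.04² + 0.12² = 0.0441 + 0.0484 + 0.0225 + 0.0036 + 0.0400 + 0.0016 + 0.0144 = 0.1746
B_sagr = 1 / 0.1746 = 5.7274
Σp_caroᵢ² = 0.16² + 0.25² + 0.11² + 0.24² + 0.02² + 0.06² + 0.16² = 0.0256 + 0.0625 + 0.0121 + 0.0576 + 0.0004 + 0.0036 + 0.0256 = 0.1874
B_caro = 1 / 0.1874 = 5.3362
Σp_distᵢ² = 0.17² + 0.33² + 0.42² + 0.02² + 0.02² + 0.02² + 0.02² = 0.0289 + 0.1089 + 0.1764 + 0.0004 + 0.0004 + 0.0004 + 0.0004 = 0.3158
B_dist = 1 / 0.3158 = 3.1666
Ranking by B (broadest → narrowest): Anolis sagrei (5.73) > Anolis carolinensis (5.34) > Anolis distichus (3.17)

Anolis sagrei > Anolis carolinensis > Anolis distichus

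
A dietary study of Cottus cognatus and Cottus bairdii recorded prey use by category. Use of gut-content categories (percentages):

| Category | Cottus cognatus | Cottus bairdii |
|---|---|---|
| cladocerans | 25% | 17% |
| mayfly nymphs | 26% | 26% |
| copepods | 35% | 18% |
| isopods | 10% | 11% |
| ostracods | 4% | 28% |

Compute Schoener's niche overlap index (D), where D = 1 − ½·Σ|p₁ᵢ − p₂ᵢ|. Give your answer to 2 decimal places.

0.75

Convert percentages to proportions (divide by 100).
Σ|p₁ᵢ − p₂ᵢ| = 0.08 + 0.00 + 0.17 + 0.01 + 0.24 = 0.50
D = 1 − ½ × 0.50 = 1 − 0.250 = 0.7500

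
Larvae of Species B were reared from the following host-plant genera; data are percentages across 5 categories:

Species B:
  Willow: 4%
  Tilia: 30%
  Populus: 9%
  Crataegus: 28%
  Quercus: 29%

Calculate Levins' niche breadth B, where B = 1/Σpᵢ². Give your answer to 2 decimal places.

3.81

Convert percentages to proportions (divide by 100).
Σpᵢ² = 0.04² + 0.30² + 0.09² + 0.28² + 0.29² = 0.0016 + 0.0900 + 0.0081 + 0.0784 + 0.0841 = 0.2622
B = 1 / 0.2622 = 3.8139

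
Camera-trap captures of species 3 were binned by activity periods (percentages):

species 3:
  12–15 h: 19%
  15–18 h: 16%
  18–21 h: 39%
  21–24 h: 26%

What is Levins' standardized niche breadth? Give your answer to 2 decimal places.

0.85

Convert percentages to proportions (divide by 100).
Σpᵢ² = 0.19² + 0.16² + 0.39² + 0.26² = 0.0361 + 0.0256 + 0.1521 + 0.0676 = 0.2814
B = 1 / 0.2814 = 3.5537
Bₛ = (B − 1)/(n − 1) = (3.5537 − 1)/(4 − 1) = 2.5537/3 = 0.8512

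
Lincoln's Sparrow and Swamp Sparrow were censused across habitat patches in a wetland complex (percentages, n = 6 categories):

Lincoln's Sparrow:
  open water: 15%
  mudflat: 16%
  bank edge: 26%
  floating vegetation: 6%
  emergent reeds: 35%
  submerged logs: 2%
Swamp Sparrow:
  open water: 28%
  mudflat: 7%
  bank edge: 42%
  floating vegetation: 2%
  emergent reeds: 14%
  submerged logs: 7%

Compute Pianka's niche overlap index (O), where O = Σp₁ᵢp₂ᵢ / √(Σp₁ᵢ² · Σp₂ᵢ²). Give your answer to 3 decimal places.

Convert percentages to proportions (divide by 100).
Σ p₁ᵢp₂ᵢ = 0.0420 + 0.0112 + 0.1092 + 0.0012 + 0.0490 + 0.0014 = 0.2140
Σp_1ᵢ² = 0.15² + 0.16² + 0.26² + 0.06² + 0.35² + 0.02² = 0.0225 + 0.0256 + 0.0676 + 0.0036 + 0.1225 + 0.0004 = 0.2422
Σp_2ᵢ² = 0.28² + 0.07² + 0.42² + 0.02² + 0.14² + 0.07² = 0.0784 + 0.0049 + 0.1764 + 0.0004 + 0.0196 + 0.0049 = 0.2846
O = 0.2140 / √(0.2422 × 0.2846) = 0.2140 / 0.262545 = 0.81510

0.815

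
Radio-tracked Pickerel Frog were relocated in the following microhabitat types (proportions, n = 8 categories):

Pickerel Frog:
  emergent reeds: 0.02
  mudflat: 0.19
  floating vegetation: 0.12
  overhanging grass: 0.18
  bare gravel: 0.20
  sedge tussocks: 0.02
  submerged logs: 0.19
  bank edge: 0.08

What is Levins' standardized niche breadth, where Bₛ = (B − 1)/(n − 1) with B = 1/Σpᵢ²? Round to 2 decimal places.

Σpᵢ² = 0.02² + 0.19² + 0.12² + 0.18² + 0.20² + 0.02² + 0.19² + 0.08² = 0.0004 + 0.0361 + 0.0144 + 0.0324 + 0.0400 + 0.0004 + 0.0361 + 0.0064 = 0.1662
B = 1 / 0.1662 = 6.0168
Bₛ = (B − 1)/(n − 1) = (6.0168 − 1)/(8 − 1) = 5.0168/7 = 0.7167

0.72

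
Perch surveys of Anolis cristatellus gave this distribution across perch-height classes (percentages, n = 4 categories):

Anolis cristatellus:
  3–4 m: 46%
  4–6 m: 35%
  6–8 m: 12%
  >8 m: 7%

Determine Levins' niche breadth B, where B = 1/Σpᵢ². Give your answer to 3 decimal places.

2.830

Convert percentages to proportions (divide by 100).
Σpᵢ² = 0.46² + 0.35² + 0.12² + 0.07² = 0.2116 + 0.1225 + 0.0144 + 0.0049 = 0.3534
B = 1 / 0.3534 = 2.82965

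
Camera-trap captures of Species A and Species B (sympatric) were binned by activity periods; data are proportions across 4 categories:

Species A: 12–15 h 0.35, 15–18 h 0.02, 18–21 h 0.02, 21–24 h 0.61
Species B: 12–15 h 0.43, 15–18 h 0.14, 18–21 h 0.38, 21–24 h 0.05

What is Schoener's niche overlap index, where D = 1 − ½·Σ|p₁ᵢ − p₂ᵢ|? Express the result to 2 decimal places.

Σ|p₁ᵢ − p₂ᵢ| = 0.08 + 0.12 + 0.36 + 0.56 = 1.12
D = 1 − ½ × 1.12 = 1 − 0.560 = 0.4400

0.44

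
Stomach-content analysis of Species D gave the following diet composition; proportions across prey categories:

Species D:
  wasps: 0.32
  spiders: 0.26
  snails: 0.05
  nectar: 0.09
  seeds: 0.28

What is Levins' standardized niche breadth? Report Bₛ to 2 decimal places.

Σpᵢ² = 0.32² + 0.26² + 0.05² + 0.09² + 0.28² = 0.1024 + 0.0676 + 0.0025 + 0.0081 + 0.0784 = 0.2590
B = 1 / 0.2590 = 3.8610
Bₛ = (B − 1)/(n − 1) = (3.8610 − 1)/(5 − 1) = 2.8610/4 = 0.7153

0.72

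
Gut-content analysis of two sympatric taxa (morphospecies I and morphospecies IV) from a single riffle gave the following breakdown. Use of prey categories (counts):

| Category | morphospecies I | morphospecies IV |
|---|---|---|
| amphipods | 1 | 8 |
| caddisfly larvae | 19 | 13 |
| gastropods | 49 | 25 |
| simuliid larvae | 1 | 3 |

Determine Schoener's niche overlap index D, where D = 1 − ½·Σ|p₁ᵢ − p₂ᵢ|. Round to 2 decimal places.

0.80

Proportions for morphospecies I (n=70): 1/70=0.0143, 19/70=0.2714, 49/70=0.7000, 1/70=0.0143
Proportions for morphospecies IV (n=49): 8/49=0.1633, 13/49=0.2653, 25/49=0.5102, 3/49=0.0612
Σ|p₁ᵢ − p₂ᵢ| = 0.1490 + 0.0061 + 0.1898 + 0.0469 = 0.3918
D = 1 − ½ × 0.3918 = 1 − 0.19590 = 0.80410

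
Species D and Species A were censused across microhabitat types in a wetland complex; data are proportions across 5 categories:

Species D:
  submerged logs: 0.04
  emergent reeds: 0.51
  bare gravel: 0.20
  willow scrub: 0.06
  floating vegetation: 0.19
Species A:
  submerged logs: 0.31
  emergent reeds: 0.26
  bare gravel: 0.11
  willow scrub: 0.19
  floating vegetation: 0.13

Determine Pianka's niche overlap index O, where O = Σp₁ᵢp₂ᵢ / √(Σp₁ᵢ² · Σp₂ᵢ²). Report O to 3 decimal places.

Σ p₁ᵢp₂ᵢ = 0.0124 + 0.1326 + 0.0220 + 0.0114 + 0.0247 = 0.2031
Σp_1ᵢ² = 0.04² + 0.51² + 0.20² + 0.06² + 0.19² = 0.0016 + 0.2601 + 0.0400 + 0.0036 + 0.0361 = 0.3414
Σp_2ᵢ² = 0.31² + 0.26² + 0.11² + 0.19² + 0.13² = 0.0961 + 0.0676 + 0.0121 + 0.0361 + 0.0169 = 0.2288
O = 0.2031 / √(0.3414 × 0.2288) = 0.2031 / 0.279486 = 0.72669

0.727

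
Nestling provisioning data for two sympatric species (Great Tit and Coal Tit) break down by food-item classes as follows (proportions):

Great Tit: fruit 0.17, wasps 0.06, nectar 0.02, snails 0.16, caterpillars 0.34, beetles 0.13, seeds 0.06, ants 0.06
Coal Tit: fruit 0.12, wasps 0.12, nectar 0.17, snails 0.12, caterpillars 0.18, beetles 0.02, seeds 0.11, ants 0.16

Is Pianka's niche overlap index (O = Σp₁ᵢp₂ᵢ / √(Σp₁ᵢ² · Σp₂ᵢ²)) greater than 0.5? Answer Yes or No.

Σ p₁ᵢp₂ᵢ = 0.0204 + 0.0072 + 0.0034 + 0.0192 + 0.0612 + 0.0026 + 0.0066 + 0.0096 = 0.1302
Σp_1ᵢ² = 0.17² + 0.06² + 0.02² + 0.16² + 0.34² + 0.13² + 0.06² + 0.06² = 0.0289 + 0.0036 + 0.0004 + 0.0256 + 0.1156 + 0.0169 + 0.0036 + 0.0036 = 0.1982
Σp_2ᵢ² = 0.12² + 0.12² + 0.17² + 0.12² + 0.18² + 0.02² + 0.11² + 0.16² = 0.0144 + 0.0144 + 0.0289 + 0.0144 + 0.0324 + 0.0004 + 0.0121 + 0.0256 = 0.1426
O = 0.1302 / √(0.1982 × 0.1426) = 0.1302 / 0.16812 = 0.7744
O = 0.7744 > 0.5 → Yes.

Yes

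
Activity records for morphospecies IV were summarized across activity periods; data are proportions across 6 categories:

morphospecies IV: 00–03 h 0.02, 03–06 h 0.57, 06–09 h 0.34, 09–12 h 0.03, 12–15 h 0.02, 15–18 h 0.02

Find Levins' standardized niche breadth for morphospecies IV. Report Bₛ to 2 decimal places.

Σpᵢ² = 0.02² + 0.57² + 0.34² + 0.03² + 0.02² + 0.02² = 0.0004 + 0.3249 + 0.1156 + 0.0009 + 0.0004 + 0.0004 = 0.4426
B = 1 / 0.4426 = 2.2594
Bₛ = (B − 1)/(n − 1) = (2.2594 − 1)/(6 − 1) = 1.2594/5 = 0.2519

0.25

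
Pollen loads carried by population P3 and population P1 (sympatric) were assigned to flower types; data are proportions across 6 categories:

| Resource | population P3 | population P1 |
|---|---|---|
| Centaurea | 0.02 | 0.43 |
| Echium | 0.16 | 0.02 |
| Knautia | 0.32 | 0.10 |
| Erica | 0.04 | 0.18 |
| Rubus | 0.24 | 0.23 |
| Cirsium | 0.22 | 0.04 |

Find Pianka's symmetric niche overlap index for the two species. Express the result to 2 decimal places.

Σ p₁ᵢp₂ᵢ = 0.0086 + 0.0032 + 0.0320 + 0.0072 + 0.0552 + 0.0088 = 0.1150
Σp_1ᵢ² = 0.02² + 0.16² + 0.32² + 0.04² + 0.24² + 0.22² = 0.0004 + 0.0256 + 0.1024 + 0.0016 + 0.0576 + 0.0484 = 0.2360
Σp_2ᵢ² = 0.43² + 0.02² + 0.10² + 0.18² + 0.23² + 0.04² = 0.1849 + 0.0004 + 0.0100 + 0.0324 + 0.0529 + 0.0016 = 0.2822
O = 0.1150 / √(0.2360 × 0.2822) = 0.1150 / 0.25807 = 0.4456

0.45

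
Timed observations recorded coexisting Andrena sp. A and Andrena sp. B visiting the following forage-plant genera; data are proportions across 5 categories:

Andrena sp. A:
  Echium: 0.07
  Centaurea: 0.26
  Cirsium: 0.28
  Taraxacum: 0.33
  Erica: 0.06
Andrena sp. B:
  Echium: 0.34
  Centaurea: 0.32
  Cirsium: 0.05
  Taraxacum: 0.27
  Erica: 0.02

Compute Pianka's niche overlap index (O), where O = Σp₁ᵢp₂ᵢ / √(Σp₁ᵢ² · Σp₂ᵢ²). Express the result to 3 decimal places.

Σ p₁ᵢp₂ᵢ = 0.0238 + 0.0832 + 0.0140 + 0.0891 + 0.0012 = 0.2113
Σp_1ᵢ² = 0.07² + 0.26² + 0.28² + 0.33² + 0.06² = 0.0049 + 0.0676 + 0.0784 + 0.1089 + 0.0036 = 0.2634
Σp_2ᵢ² = 0.34² + 0.32² + 0.05² + 0.27² + 0.02² = 0.1156 + 0.1024 + 0.0025 + 0.0729 + 0.0004 = 0.2938
O = 0.2113 / √(0.2634 × 0.2938) = 0.2113 / 0.278185 = 0.75957

0.760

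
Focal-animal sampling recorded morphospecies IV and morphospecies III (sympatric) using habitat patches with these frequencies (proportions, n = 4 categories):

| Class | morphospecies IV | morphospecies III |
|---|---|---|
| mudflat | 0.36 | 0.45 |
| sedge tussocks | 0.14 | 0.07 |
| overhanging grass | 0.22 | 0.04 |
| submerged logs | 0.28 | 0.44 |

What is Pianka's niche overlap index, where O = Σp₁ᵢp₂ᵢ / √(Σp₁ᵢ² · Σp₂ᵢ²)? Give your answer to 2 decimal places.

0.91

Σ p₁ᵢp₂ᵢ = 0.1620 + 0.0098 + 0.0088 + 0.1232 = 0.3038
Σp_1ᵢ² = 0.36² + 0.14² + 0.22² + 0.28² = 0.1296 + 0.0196 + 0.0484 + 0.0784 = 0.2760
Σp_2ᵢ² = 0.45² + 0.07² + 0.04² + 0.44² = 0.2025 + 0.0049 + 0.0016 + 0.1936 = 0.4026
O = 0.3038 / √(0.2760 × 0.4026) = 0.3038 / 0.33334 = 0.9114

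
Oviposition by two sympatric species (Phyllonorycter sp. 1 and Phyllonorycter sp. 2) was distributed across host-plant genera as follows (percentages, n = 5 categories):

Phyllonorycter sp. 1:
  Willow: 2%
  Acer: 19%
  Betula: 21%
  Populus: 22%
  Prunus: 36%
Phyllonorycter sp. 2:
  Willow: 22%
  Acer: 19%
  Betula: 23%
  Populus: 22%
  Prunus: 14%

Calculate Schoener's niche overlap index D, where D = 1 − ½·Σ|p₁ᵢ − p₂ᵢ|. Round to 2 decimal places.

Convert percentages to proportions (divide by 100).
Σ|p₁ᵢ − p₂ᵢ| = 0.20 + 0.00 + 0.02 + 0.00 + 0.22 = 0.44
D = 1 − ½ × 0.44 = 1 − 0.220 = 0.7800

0.78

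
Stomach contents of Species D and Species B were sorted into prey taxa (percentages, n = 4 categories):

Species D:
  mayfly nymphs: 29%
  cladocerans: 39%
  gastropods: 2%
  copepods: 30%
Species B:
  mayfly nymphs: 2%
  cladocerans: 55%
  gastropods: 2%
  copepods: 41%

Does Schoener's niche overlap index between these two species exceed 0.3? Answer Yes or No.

Yes

Convert percentages to proportions (divide by 100).
Σ|p₁ᵢ − p₂ᵢ| = 0.27 + 0.16 + 0.00 + 0.11 = 0.54
D = 1 − ½ × 0.54 = 1 − 0.270 = 0.7300
D = 0.7300 > 0.3 → Yes.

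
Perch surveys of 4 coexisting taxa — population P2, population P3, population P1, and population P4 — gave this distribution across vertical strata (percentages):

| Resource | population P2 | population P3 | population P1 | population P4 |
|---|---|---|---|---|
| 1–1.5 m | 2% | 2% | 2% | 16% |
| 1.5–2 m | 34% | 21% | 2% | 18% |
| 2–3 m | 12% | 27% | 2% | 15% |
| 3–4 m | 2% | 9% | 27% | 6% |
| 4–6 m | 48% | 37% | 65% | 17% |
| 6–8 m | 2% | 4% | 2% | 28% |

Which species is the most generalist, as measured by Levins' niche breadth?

population P4

Convert percentages to proportions (divide by 100).
Σp_P2ᵢ² = 0.02² + 0.34² + 0.12² + 0.02² + 0.48² + 0.02² = 0.0004 + 0.1156 + 0.0144 + 0.0004 + 0.2304 + 0.0004 = 0.3616
B_P2 = 1 / 0.3616 = 2.7655
Σp_P3ᵢ² = 0.02² + 0.21² + 0.27² + 0.09² + 0.37² + 0.04² = 0.0004 + 0.0441 + 0.0729 + 0.0081 + 0.1369 + 0.0016 = 0.2640
B_P3 = 1 / 0.2640 = 3.7879
Σp_P1ᵢ² = 0.02² + 0.02² + 0.02² + 0.27² + 0.65² + 0.02² = 0.0004 + 0.0004 + 0.0004 + 0.0729 + 0.4225 + 0.0004 = 0.4970
B_P1 = 1 / 0.4970 = 2.0121
Σp_P4ᵢ² = 0.16² + 0.18² + 0.15² + 0.06² + 0.17² + 0.28² = 0.0256 + 0.0324 + 0.0225 + 0.0036 + 0.0289 + 0.0784 = 0.1914
B_P4 = 1 / 0.1914 = 5.2247
Highest B → broadest niche (most generalist): population P4 (B = 5.22).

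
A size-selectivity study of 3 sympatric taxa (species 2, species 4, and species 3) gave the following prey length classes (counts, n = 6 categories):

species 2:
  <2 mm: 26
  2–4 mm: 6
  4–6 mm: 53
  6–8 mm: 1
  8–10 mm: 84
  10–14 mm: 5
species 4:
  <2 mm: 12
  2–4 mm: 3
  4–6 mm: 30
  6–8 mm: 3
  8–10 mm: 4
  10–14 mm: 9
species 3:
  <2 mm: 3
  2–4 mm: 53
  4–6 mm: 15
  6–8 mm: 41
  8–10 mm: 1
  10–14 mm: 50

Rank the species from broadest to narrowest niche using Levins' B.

Proportions for species 2 (n=175): 26/175=0.1486, 6/175=0.0343, 53/175=0.3029, 1/175=0.0057, 84/175=0.4800, 5/175=0.0286
Proportions for species 4 (n=61): 12/61=0.1967, 3/61=0.0492, 30/61=0.4918, 3/61=0.0492, 4/61=0.0656, 9/61=0.1475
Proportions for species 3 (n=163): 3/163=0.0184, 53/163=0.3252, 15/163=0.0920, 41/163=0.2515, 1/163=0.0061, 50/163=0.3067
Σp_2ᵢ² = 0.1486² + 0.0343² + 0.3029² + 0.0057² + 0.4800² + 0.0286² = 0.022082 + 0.001176 + 0.091748 + 0.000032 + 0.230400 + 0.000818 = 0.346256
B_2 = 1 / 0.346256 = 2.8880
Σp_4ᵢ² = 0.1967² + 0.0492² + 0.4918² + 0.0492² + 0.0656² + 0.1475² = 0.038691 + 0.002421 + 0.241867 + 0.002421 + 0.004303 + 0.021756 = 0.311459
B_4 = 1 / 0.311459 = 3.2107
Σp_3ᵢ² = 0.0184² + 0.3252² + 0.0920² + 0.2515² + 0.0061² + 0.3067² = 0.000339 + 0.105755 + 0.008464 + 0.063252 + 0.000037 + 0.094065 = 0.271912
B_3 = 1 / 0.271912 = 3.6777
Ranking by B (broadest → narrowest): species 3 (3.68) > species 4 (3.21) > species 2 (2.89)

species 3 > species 4 > species 2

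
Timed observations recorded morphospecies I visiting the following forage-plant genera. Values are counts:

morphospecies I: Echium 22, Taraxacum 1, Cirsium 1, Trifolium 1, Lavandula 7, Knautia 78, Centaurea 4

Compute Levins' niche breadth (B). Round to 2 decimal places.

Proportions for morphospecies I (n=114): 22/114=0.1930, 1/114=0.0088, 1/114=0.0088, 1/114=0.0088, 7/114=0.0614, 78/114=0.6842, 4/114=0.0351
Σpᵢ² = 0.1930² + 0.0088² + 0.0088² + 0.0088² + 0.0614² + 0.6842² + 0.0351² = 0.037249 + 0.000077 + 0.000077 + 0.000077 + 0.003770 + 0.468130 + 0.001232 = 0.510612
B = 1 / 0.510612 = 1.9584

1.96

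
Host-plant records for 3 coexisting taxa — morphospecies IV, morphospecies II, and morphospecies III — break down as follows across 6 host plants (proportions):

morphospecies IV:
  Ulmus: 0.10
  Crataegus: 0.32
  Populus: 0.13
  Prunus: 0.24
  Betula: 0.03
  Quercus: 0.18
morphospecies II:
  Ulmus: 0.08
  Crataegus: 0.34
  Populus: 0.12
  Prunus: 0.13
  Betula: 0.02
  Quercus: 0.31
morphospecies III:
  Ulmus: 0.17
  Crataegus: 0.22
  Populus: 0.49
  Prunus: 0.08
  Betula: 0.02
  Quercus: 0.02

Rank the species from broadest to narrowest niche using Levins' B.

Σp_IVᵢ² = 0.10² + 0.32² + 0.13² + 0.24² + 0.03² + 0.18² = 0.0100 + 0.1024 + 0.0169 + 0.0576 + 0.0009 + 0.0324 = 0.2202
B_IV = 1 / 0.2202 = 4.5413
Σp_IIᵢ² = 0.08² + 0.34² + 0.12² + 0.13² + 0.02² + 0.31² = 0.0064 + 0.1156 + 0.0144 + 0.0169 + 0.0004 + 0.0961 = 0.2498
B_II = 1 / 0.2498 = 4.0032
Σp_IIIᵢ² = 0.17² + 0.22² + 0.49² + 0.08² + 0.02² + 0.02² = 0.0289 + 0.0484 + 0.2401 + 0.0064 + 0.0004 + 0.0004 = 0.3246
B_III = 1 / 0.3246 = 3.0807
Ranking by B (broadest → narrowest): morphospecies IV (4.54) > morphospecies II (4.00) > morphospecies III (3.08)

morphospecies IV > morphospecies II > morphospecies III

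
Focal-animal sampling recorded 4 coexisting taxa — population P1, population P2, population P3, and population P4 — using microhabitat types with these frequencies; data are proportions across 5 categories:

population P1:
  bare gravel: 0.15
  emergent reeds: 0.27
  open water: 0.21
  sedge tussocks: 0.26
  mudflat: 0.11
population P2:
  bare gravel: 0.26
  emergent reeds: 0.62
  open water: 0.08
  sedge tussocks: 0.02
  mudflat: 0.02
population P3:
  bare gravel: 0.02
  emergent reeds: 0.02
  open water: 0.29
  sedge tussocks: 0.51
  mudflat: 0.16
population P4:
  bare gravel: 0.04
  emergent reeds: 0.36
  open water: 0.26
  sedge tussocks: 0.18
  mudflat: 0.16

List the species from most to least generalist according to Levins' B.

Σp_P1ᵢ² = 0.15² + 0.27² + 0.21² + 0.26² + 0.11² = 0.0225 + 0.0729 + 0.0441 + 0.0676 + 0.0121 = 0.2192
B_P1 = 1 / 0.2192 = 4.5620
Σp_P2ᵢ² = 0.26² + 0.62² + 0.08² + 0.02² + 0.02² = 0.0676 + 0.3844 + 0.0064 + 0.0004 + 0.0004 = 0.4592
B_P2 = 1 / 0.4592 = 2.1777
Σp_P3ᵢ² = 0.02² + 0.02² + 0.29² + 0.51² + 0.16² = 0.0004 + 0.0004 + 0.0841 + 0.2601 + 0.0256 = 0.3706
B_P3 = 1 / 0.3706 = 2.6983
Σp_P4ᵢ² = 0.04² + 0.36² + 0.26² + 0.18² + 0.16² = 0.0016 + 0.1296 + 0.0676 + 0.0324 + 0.0256 = 0.2568
B_P4 = 1 / 0.2568 = 3.8941
Ranking by B (broadest → narrowest): population P1 (4.56) > population P4 (3.89) > population P3 (2.70) > population P2 (2.18)

population P1 > population P4 > population P3 > population P2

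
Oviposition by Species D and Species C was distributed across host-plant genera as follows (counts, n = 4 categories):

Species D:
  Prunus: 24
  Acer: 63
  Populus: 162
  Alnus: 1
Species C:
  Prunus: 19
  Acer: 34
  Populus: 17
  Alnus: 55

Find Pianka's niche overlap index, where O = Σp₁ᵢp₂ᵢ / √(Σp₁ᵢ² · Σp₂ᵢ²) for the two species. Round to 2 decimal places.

0.44

Proportions for Species D (n=250): 24/250=0.0960, 63/250=0.2520, 162/250=0.6480, 1/250=0.0040
Proportions for Species C (n=125): 19/125=0.1520, 34/125=0.2720, 17/125=0.1360, 55/125=0.4400
Σ p₁ᵢp₂ᵢ = 0.014592 + 0.068544 + 0.088128 + 0.001760 = 0.173024
Σp_1ᵢ² = 0.0960² + 0.2520² + 0.6480² + 0.0040² = 0.009216 + 0.063504 + 0.419904 + 0.000016 = 0.492640
Σp_2ᵢ² = 0.1520² + 0.2720² + 0.1360² + 0.4400² = 0.023104 + 0.073984 + 0.018496 + 0.193600 = 0.309184
O = 0.173024 / √(0.492640 × 0.309184) = 0.173024 / 0.3902773 = 0.4433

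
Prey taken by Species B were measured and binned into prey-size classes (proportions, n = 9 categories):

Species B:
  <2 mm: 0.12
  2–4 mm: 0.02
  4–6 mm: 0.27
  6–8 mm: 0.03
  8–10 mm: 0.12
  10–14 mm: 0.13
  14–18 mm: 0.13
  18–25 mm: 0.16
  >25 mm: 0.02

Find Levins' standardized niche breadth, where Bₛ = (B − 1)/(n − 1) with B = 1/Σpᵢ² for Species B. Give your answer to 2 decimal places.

0.64

Σpᵢ² = 0.12² + 0.02² + 0.27² + 0.03² + 0.12² + 0.13² + 0.13² + 0.16² + 0.02² = 0.0144 + 0.0004 + 0.0729 + 0.0009 + 0.0144 + 0.0169 + 0.0169 + 0.0256 + 0.0004 = 0.1628
B = 1 / 0.1628 = 6.1425
Bₛ = (B − 1)/(n − 1) = (6.1425 − 1)/(9 − 1) = 5.1425/8 = 0.6428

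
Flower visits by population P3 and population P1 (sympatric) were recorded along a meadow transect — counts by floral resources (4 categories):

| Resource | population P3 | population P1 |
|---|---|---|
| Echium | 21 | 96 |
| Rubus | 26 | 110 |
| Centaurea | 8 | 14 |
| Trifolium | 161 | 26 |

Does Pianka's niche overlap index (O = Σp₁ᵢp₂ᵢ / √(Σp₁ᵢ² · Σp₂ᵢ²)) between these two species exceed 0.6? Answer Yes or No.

Proportions for population P3 (n=216): 21/216=0.0972, 26/216=0.1204, 8/216=0.0370, 161/216=0.7454
Proportions for population P1 (n=246): 96/246=0.3902, 110/246=0.4472, 14/246=0.0569, 26/246=0.1057
Σ p₁ᵢp₂ᵢ = 0.037927 + 0.053843 + 0.002105 + 0.078789 = 0.172664
Σp_1ᵢ² = 0.0972² + 0.1204² + 0.0370² + 0.7454² = 0.009448 + 0.014496 + 0.001369 + 0.555621 = 0.580934
Σp_2ᵢ² = 0.3902² + 0.4472² + 0.0569² + 0.1057² = 0.152256 + 0.199988 + 0.003238 + 0.011172 = 0.366654
O = 0.172664 / √(0.580934 × 0.366654) = 0.172664 / 0.4615212 = 0.3741
O = 0.3741 < 0.6 → No.

No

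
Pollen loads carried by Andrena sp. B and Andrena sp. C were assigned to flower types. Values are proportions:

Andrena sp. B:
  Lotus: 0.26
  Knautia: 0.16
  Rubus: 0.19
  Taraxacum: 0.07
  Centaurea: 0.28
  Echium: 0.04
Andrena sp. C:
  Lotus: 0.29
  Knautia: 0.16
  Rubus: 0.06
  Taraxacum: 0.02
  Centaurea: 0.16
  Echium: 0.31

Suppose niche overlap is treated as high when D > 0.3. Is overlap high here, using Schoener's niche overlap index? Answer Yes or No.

Σ|p₁ᵢ − p₂ᵢ| = 0.03 + 0.00 + 0.13 + 0.05 + 0.12 + 0.27 = 0.60
D = 1 − ½ × 0.60 = 1 − 0.300 = 0.7000
D = 0.7000 > 0.3 → Yes.

Yes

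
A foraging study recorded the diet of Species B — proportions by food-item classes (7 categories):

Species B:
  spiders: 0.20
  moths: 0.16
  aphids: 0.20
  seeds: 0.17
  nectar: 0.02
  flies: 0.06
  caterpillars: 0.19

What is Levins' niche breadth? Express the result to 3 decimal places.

5.727

Σpᵢ² = 0.20² + 0.16² + 0.20² + 0.17² + 0.02² + 0.06² + 0.19² = 0.0400 + 0.0256 + 0.0400 + 0.0289 + 0.0004 + 0.0036 + 0.0361 = 0.1746
B = 1 / 0.1746 = 5.72738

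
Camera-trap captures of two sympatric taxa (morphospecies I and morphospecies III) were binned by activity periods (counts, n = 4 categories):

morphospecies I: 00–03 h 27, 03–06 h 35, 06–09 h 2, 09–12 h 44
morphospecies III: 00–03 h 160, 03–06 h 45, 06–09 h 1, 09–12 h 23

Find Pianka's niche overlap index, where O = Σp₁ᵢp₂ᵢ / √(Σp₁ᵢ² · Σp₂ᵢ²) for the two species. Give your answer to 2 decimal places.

Proportions for morphospecies I (n=108): 27/108=0.2500, 35/108=0.3241, 2/108=0.0185, 44/108=0.4074
Proportions for morphospecies III (n=229): 160/229=0.6987, 45/229=0.1965, 1/229=0.0044, 23/229=0.1004
Σ p₁ᵢp₂ᵢ = 0.174675 + 0.063686 + 0.000081 + 0.040903 = 0.279345
Σp_1ᵢ² = 0.2500² + 0.3241² + 0.0185² + 0.4074² = 0.062500 + 0.105041 + 0.000342 + 0.165975 = 0.333858
Σp_2ᵢ² = 0.6987² + 0.1965² + 0.0044² + 0.1004² = 0.488182 + 0.038612 + 0.000019 + 0.010080 = 0.536893
O = 0.279345 / √(0.333858 × 0.536893) = 0.279345 / 0.4233746 = 0.6598

0.66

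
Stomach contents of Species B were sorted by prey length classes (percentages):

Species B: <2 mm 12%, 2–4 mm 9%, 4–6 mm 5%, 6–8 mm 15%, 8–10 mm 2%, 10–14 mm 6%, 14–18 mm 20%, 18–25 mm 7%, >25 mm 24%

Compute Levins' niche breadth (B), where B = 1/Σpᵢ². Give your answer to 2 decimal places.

Convert percentages to proportions (divide by 100).
Σpᵢ² = 0.12² + 0.09² + 0.05² + 0.15² + 0.02² + 0.06² + 0.20² + 0.07² + 0.24² = 0.0144 + 0.0081 + 0.0025 + 0.0225 + 0.0004 + 0.0036 + 0.0400 + 0.0049 + 0.0576 = 0.1540
B = 1 / 0.1540 = 6.4935

6.49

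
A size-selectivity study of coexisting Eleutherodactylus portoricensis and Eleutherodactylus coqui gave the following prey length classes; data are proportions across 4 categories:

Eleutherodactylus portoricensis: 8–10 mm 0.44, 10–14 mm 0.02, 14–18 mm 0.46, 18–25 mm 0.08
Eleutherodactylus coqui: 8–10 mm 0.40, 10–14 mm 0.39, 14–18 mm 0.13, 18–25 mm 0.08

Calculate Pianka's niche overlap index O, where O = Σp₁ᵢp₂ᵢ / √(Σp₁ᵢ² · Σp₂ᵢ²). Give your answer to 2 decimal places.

0.67

Σ p₁ᵢp₂ᵢ = 0.1760 + 0.0078 + 0.0598 + 0.0064 = 0.2500
Σp_1ᵢ² = 0.44² + 0.02² + 0.46² + 0.08² = 0.1936 + 0.0004 + 0.2116 + 0.0064 = 0.4120
Σp_2ᵢ² = 0.40² + 0.39² + 0.13² + 0.08² = 0.1600 + 0.1521 + 0.0169 + 0.0064 = 0.3354
O = 0.2500 / √(0.4120 × 0.3354) = 0.2500 / 0.37173 = 0.6725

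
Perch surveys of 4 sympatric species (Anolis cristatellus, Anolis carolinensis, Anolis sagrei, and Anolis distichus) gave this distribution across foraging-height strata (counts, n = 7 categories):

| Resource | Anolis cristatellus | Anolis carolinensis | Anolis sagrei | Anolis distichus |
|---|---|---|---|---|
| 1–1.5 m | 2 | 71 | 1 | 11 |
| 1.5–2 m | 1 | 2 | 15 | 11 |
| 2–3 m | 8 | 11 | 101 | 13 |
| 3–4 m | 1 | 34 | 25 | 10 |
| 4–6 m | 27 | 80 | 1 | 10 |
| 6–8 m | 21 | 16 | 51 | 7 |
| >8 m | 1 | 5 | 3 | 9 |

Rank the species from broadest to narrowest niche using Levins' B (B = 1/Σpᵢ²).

Proportions for Anolis cristatellus (n=61): 2/61=0.0328, 1/61=0.0164, 8/61=0.1311, 1/61=0.0164, 27/61=0.4426, 21/61=0.3443, 1/61=0.0164
Proportions for Anolis carolinensis (n=219): 71/219=0.3242, 2/219=0.0091, 11/219=0.0502, 34/219=0.1553, 80/219=0.3653, 16/219=0.0731, 5/219=0.0228
Proportions for Anolis sagrei (n=197): 1/197=0.0051, 15/197=0.0761, 101/197=0.5127, 25/197=0.1269, 1/197=0.0051, 51/197=0.2589, 3/197=0.0152
Proportions for Anolis distichus (n=71): 11/71=0.1549, 11/71=0.1549, 13/71=0.1831, 10/71=0.1408, 10/71=0.1408, 7/71=0.0986, 9/71=0.1268
Σp_crisᵢ² = 0.0328² + 0.0164² + 0.1311² + 0.0164² + 0.4426² + 0.3443² + 0.0164² = 0.001076 + 0.000269 + 0.017187 + 0.000269 + 0.195895 + 0.118542 + 0.000269 = 0.333507
B_cris = 1 / 0.333507 = 2.9984
Σp_caroᵢ² = 0.3242² + 0.0091² + 0.0502² + 0.1553² + 0.3653² + 0.0731² + 0.0228² = 0.105106 + 0.000083 + 0.002520 + 0.024118 + 0.133444 + 0.005344 + 0.000520 = 0.271135
B_caro = 1 / 0.271135 = 3.6882
Σp_sagrᵢ² = 0.0051² + 0.0761² + 0.5127² + 0.1269² + 0.0051² + 0.2589² + 0.0152² = 0.000026 + 0.005791 + 0.262861 + 0.016104 + 0.000026 + 0.067029 + 0.000231 = 0.352068
B_sagr = 1 / 0.352068 = 2.8404
Σp_distᵢ² = 0.1549² + 0.1549² + 0.1831² + 0.1408² + 0.1408² + 0.0986² + 0.1268² = 0.023994 + 0.023994 + 0.033526 + 0.019825 + 0.019825 + 0.009722 + 0.016078 = 0.146964
B_dist = 1 / 0.146964 = 6.8044
Ranking by B (broadest → narrowest): Anolis distichus (6.80) > Anolis carolinensis (3.69) > Anolis cristatellus (3.00) > Anolis sagrei (2.84)

Anolis distichus > Anolis carolinensis > Anolis cristatellus > Anolis sagrei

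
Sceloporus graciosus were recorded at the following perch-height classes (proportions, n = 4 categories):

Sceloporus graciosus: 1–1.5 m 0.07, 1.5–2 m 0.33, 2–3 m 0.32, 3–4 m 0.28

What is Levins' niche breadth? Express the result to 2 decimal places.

3.39

Σpᵢ² = 0.07² + 0.33² + 0.32² + 0.28² = 0.0049 + 0.1089 + 0.1024 + 0.0784 = 0.2946
B = 1 / 0.2946 = 3.3944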